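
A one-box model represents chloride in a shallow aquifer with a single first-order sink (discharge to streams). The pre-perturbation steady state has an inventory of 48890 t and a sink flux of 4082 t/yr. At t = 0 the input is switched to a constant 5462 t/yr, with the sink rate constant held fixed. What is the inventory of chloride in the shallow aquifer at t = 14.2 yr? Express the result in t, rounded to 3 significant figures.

τ = M₀/F₀ = 48890/4082 = 11.98 yr; rate constant k = 1/τ.
New steady state M_∞ = F₁/k = F₁·τ = 5462 × 11.98 = 65418 t.
M(t) = M_∞ + (M₀ − M_∞)·e^(−t/τ); t/τ = 14.2/11.98 = 1.186, so e^(−t/τ) = 0.3056.
M(t) = 65418 − 16530 × 0.3056 = 60368 t.

60400 t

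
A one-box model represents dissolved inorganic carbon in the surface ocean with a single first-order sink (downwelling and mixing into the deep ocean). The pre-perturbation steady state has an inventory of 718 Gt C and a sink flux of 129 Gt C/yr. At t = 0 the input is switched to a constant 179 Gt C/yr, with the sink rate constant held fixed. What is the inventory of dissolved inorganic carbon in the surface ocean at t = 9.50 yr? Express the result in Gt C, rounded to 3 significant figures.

946 Gt C

Residence time τ = M₀/F₀ = 5.566 yr. The eventual steady state is M_∞ = M₀·(F₁/F₀) = 718 × 179/129 = 996.29 Gt C.
The anomaly ΔM(t) = M(t) − M_∞ decays as ΔM₀·e^(−t/τ) with ΔM₀ = 718 − 996.29 = −278.3 Gt C.
At t = 9.50 yr, e^(−t/τ) = e^(−1.707) = 0.1814, so ΔM = −50.49 Gt C and M = 996.29 − 50.49 = 945.80 Gt C.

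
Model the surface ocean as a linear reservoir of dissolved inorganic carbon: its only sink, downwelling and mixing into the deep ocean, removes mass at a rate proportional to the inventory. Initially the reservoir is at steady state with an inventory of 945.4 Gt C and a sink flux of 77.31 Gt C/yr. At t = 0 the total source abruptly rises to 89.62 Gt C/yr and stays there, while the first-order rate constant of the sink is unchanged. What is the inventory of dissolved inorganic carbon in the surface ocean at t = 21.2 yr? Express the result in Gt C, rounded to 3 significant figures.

The sink rate constant is k = F₀/M₀ = 77.31/945.4 = 0.08177 yr⁻¹.
Solving dM/dt = F₁ − kM with M(0) = M₀ gives M(t) = F₁/k + (M₀ − F₁/k)·e^(−kt).
F₁/k = 89.62/0.08177 = 1095.9 Gt C; kt = 0.08177 × 21.2 = 1.734, e^(−kt) = 0.1766.
M(21.2) = 1095.9 + (945.4 − 1095.9) × 0.1766 = 1095.9 − 26.59 = 1069.3 Gt C.

1070 Gt C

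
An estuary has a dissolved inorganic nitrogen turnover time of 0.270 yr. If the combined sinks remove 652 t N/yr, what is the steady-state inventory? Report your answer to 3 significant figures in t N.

τ = M/F ⇒ M = τ × F = 0.270 × 652 = 176.0 t N.

176 t N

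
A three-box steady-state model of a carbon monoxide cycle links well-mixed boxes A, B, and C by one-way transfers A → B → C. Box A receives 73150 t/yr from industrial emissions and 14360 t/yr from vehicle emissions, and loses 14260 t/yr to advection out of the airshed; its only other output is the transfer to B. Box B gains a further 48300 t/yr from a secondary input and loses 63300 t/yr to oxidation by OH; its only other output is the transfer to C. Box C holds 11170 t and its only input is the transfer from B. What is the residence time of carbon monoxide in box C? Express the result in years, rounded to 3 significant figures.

Box A: F(A→B) = (73150 + 14360) − 14260 = 73250 t/yr.
Box B: F(B→C) = (73250 + 48300) − 63300 = 58250 t/yr.
Box C throughput = its input = 58250 t/yr; τ = 11170 / 58250 = 0.1918 yr.

0.192 yr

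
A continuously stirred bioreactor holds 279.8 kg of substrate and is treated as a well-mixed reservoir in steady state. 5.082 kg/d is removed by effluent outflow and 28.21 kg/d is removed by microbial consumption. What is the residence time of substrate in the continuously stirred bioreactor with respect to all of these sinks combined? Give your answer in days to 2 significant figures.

8.4 d

Total removal flux = 5.082 + 28.21 = 33.292 kg/d.
τ = M / ΣF_out = 279.8 / 33.292 = 8.404 d.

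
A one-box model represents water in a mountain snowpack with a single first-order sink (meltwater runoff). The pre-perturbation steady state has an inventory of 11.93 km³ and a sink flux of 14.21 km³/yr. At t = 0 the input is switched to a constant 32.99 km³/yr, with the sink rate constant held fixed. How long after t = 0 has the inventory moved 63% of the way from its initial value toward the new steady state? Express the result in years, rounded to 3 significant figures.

τ = M₀/F₀ = 11.93/14.21 = 0.8395 yr.
The remaining gap fraction is e^(−t/τ); 63% covered ⇒ e^(−t/τ) = 0.370.
t = −τ ln(0.370) = 0.8395 × 0.9943 = 0.8347 yr.

0.835 yr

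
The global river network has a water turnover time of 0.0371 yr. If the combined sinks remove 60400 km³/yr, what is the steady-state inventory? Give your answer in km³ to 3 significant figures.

τ = M/F ⇒ M = τ × F = 0.0371 × 60400 = 2241 km³.

2240 km³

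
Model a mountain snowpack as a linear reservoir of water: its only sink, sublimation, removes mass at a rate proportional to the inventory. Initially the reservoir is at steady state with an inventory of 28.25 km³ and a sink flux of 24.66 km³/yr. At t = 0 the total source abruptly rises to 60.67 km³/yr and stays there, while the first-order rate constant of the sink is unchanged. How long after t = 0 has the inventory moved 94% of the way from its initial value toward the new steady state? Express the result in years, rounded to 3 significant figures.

3.22 yr

τ = M₀/F₀ = 28.25/24.66 = 1.146 yr.
The remaining gap fraction is e^(−t/τ); 94% covered ⇒ e^(−t/τ) = 0.0600.
t = −τ ln(0.0600) = 1.146 × 2.813 = 3.223 yr.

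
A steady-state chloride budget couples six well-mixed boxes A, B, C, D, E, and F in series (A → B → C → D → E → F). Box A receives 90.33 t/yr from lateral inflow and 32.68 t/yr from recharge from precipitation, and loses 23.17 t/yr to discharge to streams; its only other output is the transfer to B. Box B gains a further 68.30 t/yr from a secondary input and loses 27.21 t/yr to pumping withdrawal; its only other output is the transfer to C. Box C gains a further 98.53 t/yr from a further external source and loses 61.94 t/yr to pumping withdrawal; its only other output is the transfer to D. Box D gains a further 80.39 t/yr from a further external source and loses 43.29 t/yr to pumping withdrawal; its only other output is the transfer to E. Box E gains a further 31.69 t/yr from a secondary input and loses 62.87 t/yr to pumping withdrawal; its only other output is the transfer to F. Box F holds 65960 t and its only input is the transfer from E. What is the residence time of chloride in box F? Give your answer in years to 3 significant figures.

360 yr

Box A: F(A→B) = (90.33 + 32.68) − 23.17 = 99.840 t/yr.
Box B: F(B→C) = (99.840 + 68.30) − 27.21 = 140.93 t/yr.
Box C: F(C→D) = (140.93 + 98.53) − 61.94 = 177.52 t/yr.
Box D: F(D→E) = (177.52 + 80.39) − 43.29 = 214.62 t/yr.
Box E: F(E→F) = (214.62 + 31.69) − 62.87 = 183.44 t/yr.
Box F throughput = its input = 183.44 t/yr; τ = 65960 / 183.44 = 359.6 yr.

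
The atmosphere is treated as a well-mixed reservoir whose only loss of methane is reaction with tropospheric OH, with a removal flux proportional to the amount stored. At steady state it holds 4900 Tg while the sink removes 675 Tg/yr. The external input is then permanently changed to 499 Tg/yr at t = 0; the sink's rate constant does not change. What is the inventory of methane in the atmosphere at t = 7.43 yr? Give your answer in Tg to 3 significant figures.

4080 Tg

Residence time τ = M₀/F₀ = 7.259 yr. The eventual steady state is M_∞ = M₀·(F₁/F₀) = 4900 × 499/675 = 3622.4 Tg.
The anomaly ΔM(t) = M(t) − M_∞ decays as ΔM₀·e^(−t/τ) with ΔM₀ = 4900 − 3622.4 = 1278 Tg.
At t = 7.43 yr, e^(−t/τ) = e^(−1.024) = 0.3593, so ΔM = 459.1 Tg and M = 3622.4 + 459.1 = 4081.5 Tg.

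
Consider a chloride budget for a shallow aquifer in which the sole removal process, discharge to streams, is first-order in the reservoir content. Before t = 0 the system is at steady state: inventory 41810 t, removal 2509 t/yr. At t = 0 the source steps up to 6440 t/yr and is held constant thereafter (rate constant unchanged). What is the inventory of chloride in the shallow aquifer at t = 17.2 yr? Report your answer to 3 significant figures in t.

84000 t

Residence time τ = M₀/F₀ = 16.66 yr. The eventual steady state is M_∞ = M₀·(F₁/F₀) = 41810 × 6440/2509 = 107320 t.
The anomaly ΔM(t) = M(t) − M_∞ decays as ΔM₀·e^(−t/τ) with ΔM₀ = 41810 − 107320 = −65510 t.
At t = 17.2 yr, e^(−t/τ) = e^(−1.032) = 0.3562, so ΔM = −23340 t and M = 107320 − 23340 = 83981 t.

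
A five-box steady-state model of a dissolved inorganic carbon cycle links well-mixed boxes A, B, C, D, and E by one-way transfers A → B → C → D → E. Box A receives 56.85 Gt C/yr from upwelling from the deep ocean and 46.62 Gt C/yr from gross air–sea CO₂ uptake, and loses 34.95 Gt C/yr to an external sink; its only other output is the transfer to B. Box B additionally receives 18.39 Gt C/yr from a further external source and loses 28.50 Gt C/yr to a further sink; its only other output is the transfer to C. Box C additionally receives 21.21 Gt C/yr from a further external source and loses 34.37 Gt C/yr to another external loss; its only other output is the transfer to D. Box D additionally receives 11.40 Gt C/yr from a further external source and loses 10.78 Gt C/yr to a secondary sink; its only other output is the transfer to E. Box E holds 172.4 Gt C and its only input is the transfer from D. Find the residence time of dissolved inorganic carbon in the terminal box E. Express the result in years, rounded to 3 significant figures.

3.76 yr

Box A: F(A→B) = (56.85 + 46.62) − 34.95 = 68.520 Gt C/yr.
Box B: F(B→C) = (68.520 + 18.39) − 28.50 = 58.410 Gt C/yr.
Box C: F(C→D) = (58.410 + 21.21) − 34.37 = 45.250 Gt C/yr.
Box D: F(D→E) = (45.250 + 11.40) − 10.78 = 45.870 Gt C/yr.
Box E throughput = its input = 45.870 Gt C/yr; τ = 172.4 / 45.870 = 3.758 yr.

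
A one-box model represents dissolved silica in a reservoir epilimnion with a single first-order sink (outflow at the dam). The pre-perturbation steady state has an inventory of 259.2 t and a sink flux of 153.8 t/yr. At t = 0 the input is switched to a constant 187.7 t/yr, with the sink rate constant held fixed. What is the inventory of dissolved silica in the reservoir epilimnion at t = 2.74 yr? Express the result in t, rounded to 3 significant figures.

305 t

The sink rate constant is k = F₀/M₀ = 153.8/259.2 = 0.5934 yr⁻¹.
Solving dM/dt = F₁ − kM with M(0) = M₀ gives M(t) = F₁/k + (M₀ − F₁/k)·e^(−kt).
F₁/k = 187.7/0.5934 = 316.33 t; kt = 0.5934 × 2.74 = 1.626, e^(−kt) = 0.1968.
M(2.74) = 316.33 + (259.2 − 316.33) × 0.1968 = 316.33 − 11.24 = 305.09 t.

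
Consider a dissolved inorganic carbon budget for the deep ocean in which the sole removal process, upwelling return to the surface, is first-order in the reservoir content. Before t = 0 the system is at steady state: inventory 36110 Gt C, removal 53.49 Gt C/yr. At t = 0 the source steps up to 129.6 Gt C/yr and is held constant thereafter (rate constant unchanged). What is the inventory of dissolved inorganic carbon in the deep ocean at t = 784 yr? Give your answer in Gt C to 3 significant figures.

τ = M₀/F₀ = 36110/53.49 = 675.1 yr; rate constant k = 1/τ.
New steady state M_∞ = F₁/k = F₁·τ = 129.6 × 675.1 = 87490 Gt C.
M(t) = M_∞ + (M₀ − M_∞)·e^(−t/τ); t/τ = 784/675.1 = 1.161, so e^(−t/τ) = 0.3131.
M(t) = 87490 − 51380 × 0.3131 = 71405 Gt C.

71400 Gt C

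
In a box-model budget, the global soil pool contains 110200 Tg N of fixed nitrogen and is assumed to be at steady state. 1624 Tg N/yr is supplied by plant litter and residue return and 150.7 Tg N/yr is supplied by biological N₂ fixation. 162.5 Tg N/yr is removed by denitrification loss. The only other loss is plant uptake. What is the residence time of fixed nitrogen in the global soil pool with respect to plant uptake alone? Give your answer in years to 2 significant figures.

68 yr

At steady state ΣF_in = ΣF_out.
ΣF_in = 1624 + 150.7 = 1774.7 Tg N/yr.
Plant uptake flux = ΣF_in − (162.5) = 1774.7 − 162.5 = 1612 Tg N/yr.
τ = M / F = 110200 / 1612 = 68.35 yr.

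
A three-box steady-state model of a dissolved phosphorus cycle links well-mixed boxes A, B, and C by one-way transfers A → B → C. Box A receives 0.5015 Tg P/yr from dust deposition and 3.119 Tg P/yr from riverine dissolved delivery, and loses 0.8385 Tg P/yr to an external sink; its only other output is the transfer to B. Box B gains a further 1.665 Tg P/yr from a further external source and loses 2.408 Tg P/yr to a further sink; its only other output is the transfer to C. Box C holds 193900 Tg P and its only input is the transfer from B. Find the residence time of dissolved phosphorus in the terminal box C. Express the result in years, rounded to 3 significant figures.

Box A: F(A→B) = (0.5015 + 3.119) − 0.8385 = 2.7820 Tg P/yr.
Box B: F(B→C) = (2.7820 + 1.665) − 2.408 = 2.0390 Tg P/yr.
Box C throughput = its input = 2.0390 Tg P/yr; τ = 193900 / 2.0390 = 95100 yr.

95100 yr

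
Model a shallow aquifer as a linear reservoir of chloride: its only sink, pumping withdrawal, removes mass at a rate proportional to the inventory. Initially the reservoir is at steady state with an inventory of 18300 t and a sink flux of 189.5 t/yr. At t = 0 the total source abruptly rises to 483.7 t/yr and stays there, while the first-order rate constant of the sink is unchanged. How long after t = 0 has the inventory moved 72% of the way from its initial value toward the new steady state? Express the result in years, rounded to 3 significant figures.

123 yr

τ = M₀/F₀ = 18300/189.5 = 96.57 yr.
The remaining gap fraction is e^(−t/τ); 72% covered ⇒ e^(−t/τ) = 0.280.
t = −τ ln(0.280) = 96.57 × 1.273 = 122.9 yr.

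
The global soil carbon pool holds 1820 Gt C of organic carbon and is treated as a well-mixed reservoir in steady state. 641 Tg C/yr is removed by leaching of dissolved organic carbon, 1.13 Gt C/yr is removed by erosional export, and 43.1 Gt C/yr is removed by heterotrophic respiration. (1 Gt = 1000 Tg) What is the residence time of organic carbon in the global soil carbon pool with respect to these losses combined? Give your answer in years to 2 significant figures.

41 yr

Convert the leaching of dissolved organic carbon flux: 641 Tg C/yr = 0.6410 Gt C/yr.
Total removal = 0.6410 + 1.130 + 43.10 = 44.871 Gt C/yr.
τ = M / ΣF_out = 1820 / 44.871 = 40.56 yr.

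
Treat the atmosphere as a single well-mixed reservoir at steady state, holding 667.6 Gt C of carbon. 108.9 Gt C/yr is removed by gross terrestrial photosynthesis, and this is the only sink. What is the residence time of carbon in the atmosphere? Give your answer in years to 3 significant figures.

τ = M / F = 667.6 / 108.9 = 6.130 yr.

6.13 yr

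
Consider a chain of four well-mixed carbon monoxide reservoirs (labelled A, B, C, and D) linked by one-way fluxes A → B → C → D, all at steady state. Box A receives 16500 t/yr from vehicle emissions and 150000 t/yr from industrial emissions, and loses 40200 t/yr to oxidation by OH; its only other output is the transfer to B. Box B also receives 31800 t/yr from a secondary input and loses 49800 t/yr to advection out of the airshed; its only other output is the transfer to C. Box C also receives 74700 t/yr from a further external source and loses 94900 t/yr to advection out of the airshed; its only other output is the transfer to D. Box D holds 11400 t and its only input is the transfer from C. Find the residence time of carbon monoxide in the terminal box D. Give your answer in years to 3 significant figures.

Box A: F(A→B) = (16500 + 150000) − 40200 = 126300 t/yr.
Box B: F(B→C) = (126300 + 31800) − 49800 = 108300 t/yr.
Box C: F(C→D) = (108300 + 74700) − 94900 = 88100 t/yr.
Box D throughput = its input = 88100 t/yr; τ = 11400 / 88100 = 0.1294 yr.

0.129 yr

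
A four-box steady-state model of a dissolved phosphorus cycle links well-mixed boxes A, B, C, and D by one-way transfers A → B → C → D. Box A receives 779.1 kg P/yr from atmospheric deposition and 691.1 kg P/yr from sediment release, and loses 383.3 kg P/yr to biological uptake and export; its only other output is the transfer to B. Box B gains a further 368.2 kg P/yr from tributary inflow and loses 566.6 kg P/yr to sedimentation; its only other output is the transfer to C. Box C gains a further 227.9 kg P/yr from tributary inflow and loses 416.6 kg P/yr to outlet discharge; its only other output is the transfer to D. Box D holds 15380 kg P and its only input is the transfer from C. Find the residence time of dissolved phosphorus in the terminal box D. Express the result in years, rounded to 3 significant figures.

22.0 yr

Box A: F(A→B) = (779.1 + 691.1) − 383.3 = 1086.9 kg P/yr.
Box B: F(B→C) = (1086.9 + 368.2) − 566.6 = 888.50 kg P/yr.
Box C: F(C→D) = (888.50 + 227.9) − 416.6 = 699.80 kg P/yr.
Box D throughput = its input = 699.80 kg P/yr; τ = 15380 / 699.80 = 21.98 yr.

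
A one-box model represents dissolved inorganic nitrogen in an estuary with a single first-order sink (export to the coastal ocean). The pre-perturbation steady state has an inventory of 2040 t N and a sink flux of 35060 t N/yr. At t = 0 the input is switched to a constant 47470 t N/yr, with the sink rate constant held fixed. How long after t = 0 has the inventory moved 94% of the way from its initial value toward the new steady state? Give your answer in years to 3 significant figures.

τ = M₀/F₀ = 2040/35060 = 0.05819 yr.
The remaining gap fraction is e^(−t/τ); 94% covered ⇒ e^(−t/τ) = 0.0600.
t = −τ ln(0.0600) = 0.05819 × 2.813 = 0.1637 yr.

0.164 yr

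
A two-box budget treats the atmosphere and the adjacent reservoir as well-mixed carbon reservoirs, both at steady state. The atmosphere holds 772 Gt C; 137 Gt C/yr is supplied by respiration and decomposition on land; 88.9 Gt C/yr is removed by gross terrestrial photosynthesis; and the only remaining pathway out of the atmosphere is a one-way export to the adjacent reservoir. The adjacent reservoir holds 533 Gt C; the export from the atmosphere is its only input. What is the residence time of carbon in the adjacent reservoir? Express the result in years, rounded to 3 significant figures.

Balance the atmosphere: ΣF_in = 137.00 Gt C/yr.
Export to the adjacent reservoir = ΣF_in − (88.9) = 48.100 Gt C/yr.
At steady state the output of the adjacent reservoir equals its input, 48.100 Gt C/yr.
τ = M / F = 533 / 48.100 = 11.08 yr.

11.1 yr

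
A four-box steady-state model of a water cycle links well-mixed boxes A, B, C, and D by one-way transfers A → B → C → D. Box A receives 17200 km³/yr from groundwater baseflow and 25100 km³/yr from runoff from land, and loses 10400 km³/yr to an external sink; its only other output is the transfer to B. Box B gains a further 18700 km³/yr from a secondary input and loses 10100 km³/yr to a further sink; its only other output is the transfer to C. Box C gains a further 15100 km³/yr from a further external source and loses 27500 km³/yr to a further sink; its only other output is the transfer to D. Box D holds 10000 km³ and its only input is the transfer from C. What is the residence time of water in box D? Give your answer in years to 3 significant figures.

0.356 yr

Box A: F(A→B) = (17200 + 25100) − 10400 = 31900 km³/yr.
Box B: F(B→C) = (31900 + 18700) − 10100 = 40500 km³/yr.
Box C: F(C→D) = (40500 + 15100) − 27500 = 28100 km³/yr.
Box D throughput = its input = 28100 km³/yr; τ = 10000 / 28100 = 0.3559 yr.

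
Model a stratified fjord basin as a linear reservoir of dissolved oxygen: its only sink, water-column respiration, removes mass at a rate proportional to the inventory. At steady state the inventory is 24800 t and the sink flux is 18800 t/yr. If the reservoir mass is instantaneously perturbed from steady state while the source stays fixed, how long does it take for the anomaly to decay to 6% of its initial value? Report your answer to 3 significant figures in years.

For a linear reservoir the anomaly decays as exp(−t/τ) with τ = M/F = 24800/18800 = 1.319 yr.
exp(−t/τ) = 0.06 ⇒ t = −τ ln(0.06) = 1.319 × 2.813 = 3.711 yr.

3.71 yr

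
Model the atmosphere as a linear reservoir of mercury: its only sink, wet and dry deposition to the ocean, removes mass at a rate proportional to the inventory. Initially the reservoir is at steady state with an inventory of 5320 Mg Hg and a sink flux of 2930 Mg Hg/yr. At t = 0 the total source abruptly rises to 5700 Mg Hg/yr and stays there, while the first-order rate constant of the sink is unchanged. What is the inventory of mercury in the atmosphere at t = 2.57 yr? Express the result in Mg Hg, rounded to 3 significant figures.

The sink rate constant is k = F₀/M₀ = 2930/5320 = 0.5508 yr⁻¹.
Solving dM/dt = F₁ − kM with M(0) = M₀ gives M(t) = F₁/k + (M₀ − F₁/k)·e^(−kt).
F₁/k = 5700/0.5508 = 10349 Mg Hg; kt = 0.5508 × 2.57 = 1.415, e^(−kt) = 0.2428.
M(2.57) = 10349 + (5320 − 10349) × 0.2428 = 10349 − 1221 = 9128.2 Mg Hg.

9130 Mg Hg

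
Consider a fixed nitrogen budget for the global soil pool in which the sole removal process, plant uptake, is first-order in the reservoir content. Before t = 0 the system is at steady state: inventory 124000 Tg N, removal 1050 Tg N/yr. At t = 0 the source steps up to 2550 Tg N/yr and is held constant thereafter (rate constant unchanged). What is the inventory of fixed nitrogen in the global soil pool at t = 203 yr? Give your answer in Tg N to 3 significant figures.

The sink rate constant is k = F₀/M₀ = 1050/124000 = 0.008468 yr⁻¹.
Solving dM/dt = F₁ − kM with M(0) = M₀ gives M(t) = F₁/k + (M₀ − F₁/k)·e^(−kt).
F₁/k = 2550/0.008468 = 301140 Tg N; kt = 0.008468 × 203 = 1.719, e^(−kt) = 0.1793.
M(203) = 301140 + (124000 − 301140) × 0.1793 = 301140 − 31750 = 269390 Tg N.

269000 Tg N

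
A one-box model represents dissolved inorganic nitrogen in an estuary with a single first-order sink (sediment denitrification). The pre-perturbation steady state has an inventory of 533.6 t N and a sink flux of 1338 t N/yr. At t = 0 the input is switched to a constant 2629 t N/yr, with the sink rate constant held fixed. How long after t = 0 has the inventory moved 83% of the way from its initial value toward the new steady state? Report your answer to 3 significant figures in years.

0.707 yr

τ = M₀/F₀ = 533.6/1338 = 0.3988 yr.
The remaining gap fraction is e^(−t/τ); 83% covered ⇒ e^(−t/τ) = 0.170.
t = −τ ln(0.170) = 0.3988 × 1.772 = 0.7067 yr.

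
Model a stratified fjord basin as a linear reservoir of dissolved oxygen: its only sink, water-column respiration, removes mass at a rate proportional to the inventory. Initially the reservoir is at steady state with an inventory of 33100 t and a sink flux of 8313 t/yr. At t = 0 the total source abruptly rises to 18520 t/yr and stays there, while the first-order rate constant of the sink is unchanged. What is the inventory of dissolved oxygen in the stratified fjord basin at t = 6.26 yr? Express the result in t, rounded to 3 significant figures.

τ = M₀/F₀ = 33100/8313 = 3.982 yr; rate constant k = 1/τ.
New steady state M_∞ = F₁/k = F₁·τ = 18520 × 3.982 = 73741 t.
M(t) = M_∞ + (M₀ − M_∞)·e^(−t/τ); t/τ = 6.26/3.982 = 1.572, so e^(−t/τ) = 0.2076.
M(t) = 73741 − 40640 × 0.2076 = 65305 t.

65300 t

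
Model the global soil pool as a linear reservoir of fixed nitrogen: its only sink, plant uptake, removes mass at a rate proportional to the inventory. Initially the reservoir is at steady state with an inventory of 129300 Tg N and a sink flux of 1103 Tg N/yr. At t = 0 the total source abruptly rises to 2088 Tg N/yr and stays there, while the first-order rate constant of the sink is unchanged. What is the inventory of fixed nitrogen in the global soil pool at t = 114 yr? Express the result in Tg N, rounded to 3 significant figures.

201000 Tg N

The sink rate constant is k = F₀/M₀ = 1103/129300 = 0.008531 yr⁻¹.
Solving dM/dt = F₁ − kM with M(0) = M₀ gives M(t) = F₁/k + (M₀ − F₁/k)·e^(−kt).
F₁/k = 2088/0.008531 = 244770 Tg N; kt = 0.008531 × 114 = 0.9725, e^(−kt) = 0.3781.
M(114) = 244770 + (129300 − 244770) × 0.3781 = 244770 − 43660 = 201100 Tg N.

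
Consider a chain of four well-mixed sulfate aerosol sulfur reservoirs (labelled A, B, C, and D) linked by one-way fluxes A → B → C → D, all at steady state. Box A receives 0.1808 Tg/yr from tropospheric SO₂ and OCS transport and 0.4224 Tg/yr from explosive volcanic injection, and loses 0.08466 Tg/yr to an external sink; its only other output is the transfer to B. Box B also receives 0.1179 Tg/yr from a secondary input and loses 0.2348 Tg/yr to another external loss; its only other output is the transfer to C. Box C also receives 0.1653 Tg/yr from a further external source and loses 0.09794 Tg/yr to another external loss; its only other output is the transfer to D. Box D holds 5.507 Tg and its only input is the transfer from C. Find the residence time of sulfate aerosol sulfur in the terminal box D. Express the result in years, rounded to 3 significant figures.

Box A: F(A→B) = (0.1808 + 0.4224) − 0.08466 = 0.51854 Tg/yr.
Box B: F(B→C) = (0.51854 + 0.1179) − 0.2348 = 0.40164 Tg/yr.
Box C: F(C→D) = (0.40164 + 0.1653) − 0.09794 = 0.46900 Tg/yr.
Box D throughput = its input = 0.46900 Tg/yr; τ = 5.507 / 0.46900 = 11.74 yr.

11.7 yr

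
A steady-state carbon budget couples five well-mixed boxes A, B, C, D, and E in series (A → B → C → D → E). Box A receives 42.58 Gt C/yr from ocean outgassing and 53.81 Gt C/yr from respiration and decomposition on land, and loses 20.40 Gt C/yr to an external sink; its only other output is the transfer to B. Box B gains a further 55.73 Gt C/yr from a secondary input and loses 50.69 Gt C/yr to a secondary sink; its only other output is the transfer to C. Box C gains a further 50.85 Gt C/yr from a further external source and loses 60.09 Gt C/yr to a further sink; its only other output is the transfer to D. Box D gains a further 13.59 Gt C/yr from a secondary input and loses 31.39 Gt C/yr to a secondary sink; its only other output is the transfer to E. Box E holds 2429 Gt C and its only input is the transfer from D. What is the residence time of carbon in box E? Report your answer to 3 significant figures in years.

45.0 yr

Box A: F(A→B) = (42.58 + 53.81) − 20.40 = 75.990 Gt C/yr.
Box B: F(B→C) = (75.990 + 55.73) − 50.69 = 81.030 Gt C/yr.
Box C: F(C→D) = (81.030 + 50.85) − 60.09 = 71.790 Gt C/yr.
Box D: F(D→E) = (71.790 + 13.59) − 31.39 = 53.990 Gt C/yr.
Box E throughput = its input = 53.990 Gt C/yr; τ = 2429 / 53.990 = 44.99 yr.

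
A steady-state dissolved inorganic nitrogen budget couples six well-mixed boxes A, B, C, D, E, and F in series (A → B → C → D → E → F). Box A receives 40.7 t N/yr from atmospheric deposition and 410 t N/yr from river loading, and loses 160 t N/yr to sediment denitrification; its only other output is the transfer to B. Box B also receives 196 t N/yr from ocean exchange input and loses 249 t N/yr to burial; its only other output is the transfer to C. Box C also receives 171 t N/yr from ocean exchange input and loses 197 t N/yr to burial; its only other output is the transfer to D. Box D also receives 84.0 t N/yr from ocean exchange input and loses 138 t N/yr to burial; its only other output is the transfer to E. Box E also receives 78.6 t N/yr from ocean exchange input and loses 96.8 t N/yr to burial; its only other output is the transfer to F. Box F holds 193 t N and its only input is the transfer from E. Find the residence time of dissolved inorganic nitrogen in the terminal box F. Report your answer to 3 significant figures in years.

1.38 yr

Box A: F(A→B) = (40.7 + 410) − 160 = 290.70 t N/yr.
Box B: F(B→C) = (290.70 + 196) − 249 = 237.70 t N/yr.
Box C: F(C→D) = (237.70 + 171) − 197 = 211.70 t N/yr.
Box D: F(D→E) = (211.70 + 84.0) − 138 = 157.70 t N/yr.
Box E: F(E→F) = (157.70 + 78.6) − 96.8 = 139.50 t N/yr.
Box F throughput = its input = 139.50 t N/yr; τ = 193 / 139.50 = 1.384 yr.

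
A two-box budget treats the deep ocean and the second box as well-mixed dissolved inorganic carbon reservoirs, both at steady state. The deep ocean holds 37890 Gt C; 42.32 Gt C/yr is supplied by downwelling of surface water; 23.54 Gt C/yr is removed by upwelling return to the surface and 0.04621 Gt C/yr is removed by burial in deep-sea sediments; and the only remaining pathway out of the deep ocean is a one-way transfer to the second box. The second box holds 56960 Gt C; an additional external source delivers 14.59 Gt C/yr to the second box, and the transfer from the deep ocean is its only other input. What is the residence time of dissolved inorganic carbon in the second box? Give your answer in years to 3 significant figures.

Balance the deep ocean: ΣF_in = 42.320 Gt C/yr.
Transfer to the second box = ΣF_in − (23.54 + 0.04621) = 18.734 Gt C/yr.
Total input to the second box = 18.734 + 14.59 = 33.324 Gt C/yr; at steady state this equals its total output.
τ = M / F = 56960 / 33.324 = 1709 yr.

1710 yr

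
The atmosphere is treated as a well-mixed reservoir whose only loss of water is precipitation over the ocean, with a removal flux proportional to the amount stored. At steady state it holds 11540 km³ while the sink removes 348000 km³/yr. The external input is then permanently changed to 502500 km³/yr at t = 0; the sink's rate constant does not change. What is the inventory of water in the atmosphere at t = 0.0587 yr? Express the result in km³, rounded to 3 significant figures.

15800 km³

Residence time τ = M₀/F₀ = 0.03316 yr. The eventual steady state is M_∞ = M₀·(F₁/F₀) = 11540 × 502500/348000 = 16663 km³.
The anomaly ΔM(t) = M(t) − M_∞ decays as ΔM₀·e^(−t/τ) with ΔM₀ = 11540 − 16663 = −5123 km³.
At t = 0.0587 yr, e^(−t/τ) = e^(−1.770) = 0.1703, so ΔM = −872.5 km³ and M = 16663 − 872.5 = 15791 km³.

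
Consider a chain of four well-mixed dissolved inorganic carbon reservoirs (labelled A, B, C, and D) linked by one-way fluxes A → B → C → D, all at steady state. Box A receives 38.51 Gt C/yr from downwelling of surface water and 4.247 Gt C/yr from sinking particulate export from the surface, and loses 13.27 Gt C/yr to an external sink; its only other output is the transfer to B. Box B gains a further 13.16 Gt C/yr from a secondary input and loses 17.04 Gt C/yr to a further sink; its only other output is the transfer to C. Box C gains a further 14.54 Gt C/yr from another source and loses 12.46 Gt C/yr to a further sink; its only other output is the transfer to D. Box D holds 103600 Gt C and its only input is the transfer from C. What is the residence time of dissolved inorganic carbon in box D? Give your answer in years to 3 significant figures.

3740 yr

Box A: F(A→B) = (38.51 + 4.247) − 13.27 = 29.487 Gt C/yr.
Box B: F(B→C) = (29.487 + 13.16) − 17.04 = 25.607 Gt C/yr.
Box C: F(C→D) = (25.607 + 14.54) − 12.46 = 27.687 Gt C/yr.
Box D throughput = its input = 27.687 Gt C/yr; τ = 103600 / 27.687 = 3742 yr.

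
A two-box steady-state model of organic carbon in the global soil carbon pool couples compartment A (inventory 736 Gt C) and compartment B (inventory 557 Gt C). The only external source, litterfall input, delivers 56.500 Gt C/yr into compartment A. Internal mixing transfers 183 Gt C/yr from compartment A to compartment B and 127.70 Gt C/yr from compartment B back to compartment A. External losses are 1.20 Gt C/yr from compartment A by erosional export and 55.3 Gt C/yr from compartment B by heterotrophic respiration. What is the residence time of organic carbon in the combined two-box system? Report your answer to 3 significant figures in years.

For the system as a whole, the A↔B exchange is internal and contributes nothing to the throughput; only the external sinks remove mass.
M_total = 736 + 557 = 1293.0 Gt C.
ΣF_external_out = 1.20 + 55.3 = 56.500 Gt C/yr.
τ = M_total / ΣF_ext = 1293.0 / 56.500 = 22.88 yr.

22.9 yr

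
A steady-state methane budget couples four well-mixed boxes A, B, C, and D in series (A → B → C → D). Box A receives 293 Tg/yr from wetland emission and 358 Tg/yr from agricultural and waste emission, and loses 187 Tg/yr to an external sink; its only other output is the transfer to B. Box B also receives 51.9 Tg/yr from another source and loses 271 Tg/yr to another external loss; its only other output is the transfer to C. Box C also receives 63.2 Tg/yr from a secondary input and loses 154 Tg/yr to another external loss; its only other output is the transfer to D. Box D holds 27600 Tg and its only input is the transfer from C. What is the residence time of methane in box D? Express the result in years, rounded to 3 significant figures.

Box A: F(A→B) = (293 + 358) − 187 = 464.00 Tg/yr.
Box B: F(B→C) = (464.00 + 51.9) − 271 = 244.90 Tg/yr.
Box C: F(C→D) = (244.90 + 63.2) − 154 = 154.10 Tg/yr.
Box D throughput = its input = 154.10 Tg/yr; τ = 27600 / 154.10 = 179.1 yr.

179 yr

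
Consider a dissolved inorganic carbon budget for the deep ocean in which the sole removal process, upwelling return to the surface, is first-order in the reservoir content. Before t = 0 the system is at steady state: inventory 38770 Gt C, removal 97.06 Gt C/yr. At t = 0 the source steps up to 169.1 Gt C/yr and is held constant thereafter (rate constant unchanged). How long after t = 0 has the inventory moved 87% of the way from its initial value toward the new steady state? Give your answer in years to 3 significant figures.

τ = M₀/F₀ = 38770/97.06 = 399.4 yr.
The remaining gap fraction is e^(−t/τ); 87% covered ⇒ e^(−t/τ) = 0.130.
t = −τ ln(0.130) = 399.4 × 2.040 = 815.0 yr.

815 yr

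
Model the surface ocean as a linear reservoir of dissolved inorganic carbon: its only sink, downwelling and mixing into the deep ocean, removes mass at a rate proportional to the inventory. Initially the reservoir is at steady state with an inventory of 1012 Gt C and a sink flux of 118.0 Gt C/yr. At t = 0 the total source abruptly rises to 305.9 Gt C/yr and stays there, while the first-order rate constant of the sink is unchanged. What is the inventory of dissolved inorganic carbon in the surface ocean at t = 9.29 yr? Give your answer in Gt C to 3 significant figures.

Residence time τ = M₀/F₀ = 8.576 yr. The eventual steady state is M_∞ = M₀·(F₁/F₀) = 1012 × 305.9/118.0 = 2623.5 Gt C.
The anomaly ΔM(t) = M(t) − M_∞ decays as ΔM₀·e^(−t/τ) with ΔM₀ = 1012 − 2623.5 = −1611 Gt C.
At t = 9.29 yr, e^(−t/τ) = e^(−1.083) = 0.3385, so ΔM = −545.5 Gt C and M = 2623.5 − 545.5 = 2078.0 Gt C.

2080 Gt C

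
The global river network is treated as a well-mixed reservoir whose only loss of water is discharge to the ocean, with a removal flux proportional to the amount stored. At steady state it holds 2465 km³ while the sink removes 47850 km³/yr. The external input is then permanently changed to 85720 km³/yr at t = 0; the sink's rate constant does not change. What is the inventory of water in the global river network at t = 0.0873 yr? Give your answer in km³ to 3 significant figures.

4060 km³

τ = M₀/F₀ = 2465/47850 = 0.05152 yr; rate constant k = 1/τ.
New steady state M_∞ = F₁/k = F₁·τ = 85720 × 0.05152 = 4415.9 km³.
M(t) = M_∞ + (M₀ − M_∞)·e^(−t/τ); t/τ = 0.0873/0.05152 = 1.695, so e^(−t/τ) = 0.1837.
M(t) = 4415.9 − 1951 × 0.1837 = 4057.6 km³.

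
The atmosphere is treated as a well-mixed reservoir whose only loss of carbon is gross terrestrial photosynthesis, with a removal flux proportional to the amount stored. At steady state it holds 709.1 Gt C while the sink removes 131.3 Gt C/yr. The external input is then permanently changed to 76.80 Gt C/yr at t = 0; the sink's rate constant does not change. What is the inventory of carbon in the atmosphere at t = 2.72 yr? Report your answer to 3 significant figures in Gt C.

The sink rate constant is k = F₀/M₀ = 131.3/709.1 = 0.1852 yr⁻¹.
Solving dM/dt = F₁ − kM with M(0) = M₀ gives M(t) = F₁/k + (M₀ − F₁/k)·e^(−kt).
F₁/k = 76.80/0.1852 = 414.77 Gt C; kt = 0.1852 × 2.72 = 0.5036, e^(−kt) = 0.6043.
M(2.72) = 414.77 + (709.1 − 414.77) × 0.6043 = 414.77 + 177.9 = 592.64 Gt C.

593 Gt C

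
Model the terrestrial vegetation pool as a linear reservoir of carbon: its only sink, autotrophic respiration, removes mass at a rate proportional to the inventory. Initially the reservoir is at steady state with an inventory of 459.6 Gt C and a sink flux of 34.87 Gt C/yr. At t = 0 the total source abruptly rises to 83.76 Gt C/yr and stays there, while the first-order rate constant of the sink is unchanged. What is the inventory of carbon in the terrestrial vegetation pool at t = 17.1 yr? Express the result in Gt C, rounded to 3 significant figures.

Residence time τ = M₀/F₀ = 13.18 yr. The eventual steady state is M_∞ = M₀·(F₁/F₀) = 459.6 × 83.76/34.87 = 1104.0 Gt C.
The anomaly ΔM(t) = M(t) − M_∞ decays as ΔM₀·e^(−t/τ) with ΔM₀ = 459.6 − 1104.0 = −644.4 Gt C.
At t = 17.1 yr, e^(−t/τ) = e^(−1.297) = 0.2732, so ΔM = −176.1 Gt C and M = 1104.0 − 176.1 = 927.91 Gt C.

928 Gt C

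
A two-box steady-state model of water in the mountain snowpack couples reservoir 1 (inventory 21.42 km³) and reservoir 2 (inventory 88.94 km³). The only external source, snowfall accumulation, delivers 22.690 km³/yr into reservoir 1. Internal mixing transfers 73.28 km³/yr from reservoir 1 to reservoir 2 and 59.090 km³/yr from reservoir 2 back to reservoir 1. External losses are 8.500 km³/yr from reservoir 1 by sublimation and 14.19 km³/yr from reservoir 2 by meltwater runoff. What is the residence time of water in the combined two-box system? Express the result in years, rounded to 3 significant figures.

Residence time in the combined system uses the total inventory and the total *external* removal — internal exchanges between the two boxes cancel.
M_total = 21.42 + 88.94 = 110.36 km³.
ΣF_external_out = 8.500 + 14.19 = 22.690 km³/yr.
τ = M_total / ΣF_ext = 110.36 / 22.690 = 4.864 yr.

4.86 yr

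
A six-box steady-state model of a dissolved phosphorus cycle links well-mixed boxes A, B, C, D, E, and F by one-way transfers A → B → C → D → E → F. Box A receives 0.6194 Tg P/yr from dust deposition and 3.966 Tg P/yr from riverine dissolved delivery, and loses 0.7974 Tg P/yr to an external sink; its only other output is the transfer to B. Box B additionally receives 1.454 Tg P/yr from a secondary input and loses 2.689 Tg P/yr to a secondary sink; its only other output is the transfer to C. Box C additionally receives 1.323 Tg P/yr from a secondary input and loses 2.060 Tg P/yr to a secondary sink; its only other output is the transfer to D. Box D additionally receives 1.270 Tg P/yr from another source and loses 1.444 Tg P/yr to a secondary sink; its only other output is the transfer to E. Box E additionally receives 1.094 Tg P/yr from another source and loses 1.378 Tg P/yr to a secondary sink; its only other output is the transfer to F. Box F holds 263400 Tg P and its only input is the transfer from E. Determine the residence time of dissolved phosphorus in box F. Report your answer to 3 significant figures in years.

194000 yr

Box A: F(A→B) = (0.6194 + 3.966) − 0.7974 = 3.7880 Tg P/yr.
Box B: F(B→C) = (3.7880 + 1.454) − 2.689 = 2.5530 Tg P/yr.
Box C: F(C→D) = (2.5530 + 1.323) − 2.060 = 1.8160 Tg P/yr.
Box D: F(D→E) = (1.8160 + 1.270) − 1.444 = 1.6420 Tg P/yr.
Box E: F(E→F) = (1.6420 + 1.094) − 1.378 = 1.3580 Tg P/yr.
Box F throughput = its input = 1.3580 Tg P/yr; τ = 263400 / 1.3580 = 194000 yr.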